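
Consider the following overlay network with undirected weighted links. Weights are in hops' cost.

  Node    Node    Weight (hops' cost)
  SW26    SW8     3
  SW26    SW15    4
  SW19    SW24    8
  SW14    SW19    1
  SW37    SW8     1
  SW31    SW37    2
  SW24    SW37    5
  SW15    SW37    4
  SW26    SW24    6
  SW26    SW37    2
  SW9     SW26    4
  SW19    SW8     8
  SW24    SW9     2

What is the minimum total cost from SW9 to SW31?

8 hops' cost

Shortest distances from SW9:
SW9: 0
SW24: 2  (via SW9)
SW26: 4  (via SW9)
SW37: 6  (via SW26)
SW8: 7  (via SW26)
SW31: 8  (via SW37)
Shortest route: SW9–SW26–SW37–SW31 = 8 hops' cost.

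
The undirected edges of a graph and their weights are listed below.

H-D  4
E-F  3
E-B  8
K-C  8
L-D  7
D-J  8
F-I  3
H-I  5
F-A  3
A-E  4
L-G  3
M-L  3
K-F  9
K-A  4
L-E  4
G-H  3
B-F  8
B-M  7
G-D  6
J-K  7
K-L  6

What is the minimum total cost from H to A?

11

Candidate routes:
H → G → L → E → A: 3+3+4+4 = 14
H → I → F → E → A: 5+3+3+4 = 15
H → I → F → A: 5+3+3 = 11
Cheapest is H → I → F → A at 11.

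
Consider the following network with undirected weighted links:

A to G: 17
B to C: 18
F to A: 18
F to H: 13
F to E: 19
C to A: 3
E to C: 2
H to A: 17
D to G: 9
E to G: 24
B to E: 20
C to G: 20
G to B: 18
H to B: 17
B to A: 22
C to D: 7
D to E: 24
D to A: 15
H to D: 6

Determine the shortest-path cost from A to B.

21

Shortest distances from A:
A: 0
C: 3  (via A)
E: 5  (via C)
D: 10  (via C)
H: 16  (via D)
G: 17  (via A)
F: 18  (via A)
B: 21  (via C)
Shortest route: A → C → B = 21.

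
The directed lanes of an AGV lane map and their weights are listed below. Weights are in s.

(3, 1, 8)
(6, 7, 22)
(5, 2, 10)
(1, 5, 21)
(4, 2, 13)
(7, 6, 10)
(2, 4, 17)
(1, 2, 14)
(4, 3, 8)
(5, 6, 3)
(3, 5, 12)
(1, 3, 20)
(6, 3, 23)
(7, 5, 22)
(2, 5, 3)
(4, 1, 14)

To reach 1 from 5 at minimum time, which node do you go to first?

6

Candidate routes:
5 → 2 → 4 → 1: 10+17+14 = 41
5 → 6 → 3 → 1: 3+23+8 = 34
The minimum is 34 s via 5 → 6 → 3 → 1.
So from 5 the first move is to 6.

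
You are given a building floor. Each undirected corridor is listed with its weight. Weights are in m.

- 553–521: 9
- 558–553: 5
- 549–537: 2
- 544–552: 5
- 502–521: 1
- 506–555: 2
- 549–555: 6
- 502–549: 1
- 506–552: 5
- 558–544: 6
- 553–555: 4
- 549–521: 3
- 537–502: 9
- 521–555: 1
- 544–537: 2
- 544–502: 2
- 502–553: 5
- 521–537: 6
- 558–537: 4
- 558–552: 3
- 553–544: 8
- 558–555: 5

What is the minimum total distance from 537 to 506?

7 m

Shortest distances from 537:
537: 0
544: 2  (via 537)
549: 2  (via 537)
502: 3  (via 549)
558: 4  (via 537)
521: 4  (via 502)
555: 5  (via 521)
506: 7  (via 555)
Shortest route: 537–549–502–521–555–506 = 7 m.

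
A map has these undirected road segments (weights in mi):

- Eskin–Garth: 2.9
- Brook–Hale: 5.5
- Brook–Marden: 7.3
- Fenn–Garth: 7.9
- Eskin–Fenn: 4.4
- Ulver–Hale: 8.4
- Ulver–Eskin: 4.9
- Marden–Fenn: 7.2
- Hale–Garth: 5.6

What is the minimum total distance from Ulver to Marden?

Settle nodes by increasing distance from Ulver:
Ulver: 0
Eskin: 4.9  (via Ulver)
Garth: 7.8  (via Eskin)
Hale: 8.4  (via Ulver)
Fenn: 9.3  (via Eskin)
Brook: 13.9  (via Hale)
Marden: 16.5  (via Fenn)
Shortest route: Ulver → Eskin → Fenn → Marden = 16.5 mi.

16.5 mi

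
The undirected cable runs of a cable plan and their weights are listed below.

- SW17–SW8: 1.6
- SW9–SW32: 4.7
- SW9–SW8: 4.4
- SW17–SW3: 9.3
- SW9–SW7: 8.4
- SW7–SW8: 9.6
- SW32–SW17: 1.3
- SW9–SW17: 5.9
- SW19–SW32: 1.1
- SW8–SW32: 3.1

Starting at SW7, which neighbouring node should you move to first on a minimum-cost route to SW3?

SW8

Candidate routes:
SW7 - SW8 - SW32 - SW17 - SW3: 9.6+3.1+1.3+9.3 = 23.3
SW7 - SW9 - SW17 - SW3: 8.4+5.9+9.3 = 23.6
SW7 - SW8 - SW17 - SW3: 9.6+1.6+9.3 = 20.5
Cheapest is SW7 - SW8 - SW17 - SW3 at 20.5.
So from SW7 the first move is to SW8.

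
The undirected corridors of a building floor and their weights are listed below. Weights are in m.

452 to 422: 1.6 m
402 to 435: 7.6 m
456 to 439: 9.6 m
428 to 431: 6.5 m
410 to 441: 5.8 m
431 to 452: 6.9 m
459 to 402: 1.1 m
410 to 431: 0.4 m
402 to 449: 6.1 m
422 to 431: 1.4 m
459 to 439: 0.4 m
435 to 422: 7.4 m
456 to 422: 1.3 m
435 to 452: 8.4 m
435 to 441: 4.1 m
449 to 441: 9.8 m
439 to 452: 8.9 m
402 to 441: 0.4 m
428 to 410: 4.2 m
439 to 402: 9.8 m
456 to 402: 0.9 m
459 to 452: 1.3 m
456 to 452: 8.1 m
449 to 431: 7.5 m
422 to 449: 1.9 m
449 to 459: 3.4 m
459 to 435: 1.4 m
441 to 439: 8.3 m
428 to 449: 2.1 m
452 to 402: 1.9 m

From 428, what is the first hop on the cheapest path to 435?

Enumerating some paths:
428 → 449 → 459 → 435: 2.1+3.4+1.4 = 6.9
428 → 449 → 422 → 452 → 459 → 435: 2.1+1.9+1.6+1.3+1.4 = 8.3
The minimum is 6.9 m via 428 → 449 → 459 → 435.
So from 428 the first move is to 449.

449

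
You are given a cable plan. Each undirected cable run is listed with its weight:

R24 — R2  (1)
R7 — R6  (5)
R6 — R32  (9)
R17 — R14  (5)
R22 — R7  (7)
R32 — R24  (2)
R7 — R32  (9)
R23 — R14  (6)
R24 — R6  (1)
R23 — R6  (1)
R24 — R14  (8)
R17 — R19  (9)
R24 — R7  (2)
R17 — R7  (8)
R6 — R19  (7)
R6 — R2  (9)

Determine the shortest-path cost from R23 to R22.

11

Candidate routes:
R23 - R6 - R7 - R22: 1+5+7 = 13
R23 - R6 - R24 - R7 - R22: 1+1+2+7 = 11
R23 - R6 - R2 - R24 - R7 - R22: 1+9+1+2+7 = 20
The minimum is 11 via R23 - R6 - R24 - R7 - R22.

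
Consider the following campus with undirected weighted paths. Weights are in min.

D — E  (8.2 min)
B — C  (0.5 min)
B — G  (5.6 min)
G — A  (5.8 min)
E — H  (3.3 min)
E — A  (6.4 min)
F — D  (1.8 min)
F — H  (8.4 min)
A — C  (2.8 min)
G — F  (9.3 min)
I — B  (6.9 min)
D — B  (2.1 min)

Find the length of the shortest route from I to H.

19.2 min

Candidate routes:
I → B → D → E → H: 6.9+2.1+8.2+3.3 = 20.5
I → B → C → A → E → H: 6.9+0.5+2.8+6.4+3.3 = 19.9
I → B → G → A → E → H: 6.9+5.6+5.8+6.4+3.3 = 28
I → B → D → F → H: 6.9+2.1+1.8+8.4 = 19.2
The minimum is 19.2 min via I → B → D → F → H.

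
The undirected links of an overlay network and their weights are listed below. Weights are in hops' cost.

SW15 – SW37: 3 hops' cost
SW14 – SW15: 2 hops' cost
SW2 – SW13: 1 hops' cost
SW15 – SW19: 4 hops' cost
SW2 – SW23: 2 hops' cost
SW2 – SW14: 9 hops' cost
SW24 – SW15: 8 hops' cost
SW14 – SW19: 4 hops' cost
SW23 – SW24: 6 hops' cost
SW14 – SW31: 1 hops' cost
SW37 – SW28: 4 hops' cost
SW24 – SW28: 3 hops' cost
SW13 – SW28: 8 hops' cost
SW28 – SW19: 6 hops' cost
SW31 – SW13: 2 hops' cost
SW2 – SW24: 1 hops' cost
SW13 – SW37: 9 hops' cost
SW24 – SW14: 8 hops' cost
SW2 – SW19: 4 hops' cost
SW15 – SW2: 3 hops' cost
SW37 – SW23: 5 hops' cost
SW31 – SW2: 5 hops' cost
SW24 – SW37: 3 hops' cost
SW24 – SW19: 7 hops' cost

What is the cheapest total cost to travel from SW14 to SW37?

5 hops' cost

Settle nodes by increasing distance from SW14:
SW14: 0
SW31: 1  (via SW14)
SW15: 2  (via SW14)
SW13: 3  (via SW31)
SW19: 4  (via SW14)
SW2: 4  (via SW13)
SW24: 5  (via SW2)
SW37: 5  (via SW15)
Shortest route: SW14–SW15–SW37 = 5 hops' cost.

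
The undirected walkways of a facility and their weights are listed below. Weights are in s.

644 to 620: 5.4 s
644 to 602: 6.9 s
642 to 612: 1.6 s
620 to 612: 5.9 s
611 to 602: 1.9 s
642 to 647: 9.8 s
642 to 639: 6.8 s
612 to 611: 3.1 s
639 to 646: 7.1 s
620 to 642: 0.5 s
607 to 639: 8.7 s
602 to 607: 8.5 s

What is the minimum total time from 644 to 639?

12.7 s

Shortest distances from 644:
644: 0
620: 5.4  (via 644)
642: 5.9  (via 620)
602: 6.9  (via 644)
612: 7.5  (via 642)
611: 8.8  (via 602)
639: 12.7  (via 642)
Shortest route: 644–620–642–639 = 12.7 s.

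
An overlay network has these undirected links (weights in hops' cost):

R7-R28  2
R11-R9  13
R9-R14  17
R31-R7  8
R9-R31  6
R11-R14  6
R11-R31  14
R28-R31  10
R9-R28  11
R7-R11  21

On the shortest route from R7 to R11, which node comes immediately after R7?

R11

Compare a few routes:
R7–R28–R9–R11: 2+11+13 = 26
R7–R31–R11: 8+14 = 22
R7–R11: 21 = 21
Cheapest is R7–R11 at 21 hops' cost.
So from R7 the first move is to R11.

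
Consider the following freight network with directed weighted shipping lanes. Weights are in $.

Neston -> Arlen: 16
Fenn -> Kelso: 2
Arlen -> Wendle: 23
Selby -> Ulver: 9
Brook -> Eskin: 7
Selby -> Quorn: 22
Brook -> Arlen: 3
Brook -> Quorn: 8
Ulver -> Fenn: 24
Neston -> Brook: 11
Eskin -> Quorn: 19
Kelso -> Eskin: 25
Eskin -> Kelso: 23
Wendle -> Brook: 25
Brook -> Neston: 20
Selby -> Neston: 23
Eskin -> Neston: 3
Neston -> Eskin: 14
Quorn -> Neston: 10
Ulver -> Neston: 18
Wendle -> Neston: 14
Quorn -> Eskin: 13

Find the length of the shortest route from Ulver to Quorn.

Running Dijkstra from Ulver:
Ulver: 0
Neston: 18  (via Ulver)
Fenn: 24  (via Ulver)
Kelso: 26  (via Fenn)
Brook: 29  (via Neston)
Eskin: 32  (via Neston)
Arlen: 32  (via Brook)
Quorn: 37  (via Brook)
Shortest route: Ulver → Neston → Brook → Quorn = $37.

$37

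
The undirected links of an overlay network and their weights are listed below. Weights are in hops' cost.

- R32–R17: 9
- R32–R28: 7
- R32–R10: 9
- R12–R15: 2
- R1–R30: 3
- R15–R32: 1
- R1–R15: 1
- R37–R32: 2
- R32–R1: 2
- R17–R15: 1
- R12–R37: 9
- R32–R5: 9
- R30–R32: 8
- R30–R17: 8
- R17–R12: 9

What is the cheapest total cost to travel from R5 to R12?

Compare a few routes:
R5 - R32 - R15 - R12: 9+1+2 = 12
R5 - R32 - R37 - R12: 9+2+9 = 20
R5 - R32 - R15 - R17 - R12: 9+1+1+9 = 20
R5 - R32 - R1 - R15 - R12: 9+2+1+2 = 14
Cheapest is R5 - R32 - R15 - R12 at 12 hops' cost.

12 hops' cost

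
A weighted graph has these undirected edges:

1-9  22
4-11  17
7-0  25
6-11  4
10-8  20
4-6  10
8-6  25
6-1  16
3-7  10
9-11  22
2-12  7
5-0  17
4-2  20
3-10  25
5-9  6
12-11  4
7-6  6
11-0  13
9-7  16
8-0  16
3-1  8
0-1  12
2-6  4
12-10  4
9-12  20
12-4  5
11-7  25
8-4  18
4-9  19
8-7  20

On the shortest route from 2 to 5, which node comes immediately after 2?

6

Candidate routes:
2 - 12 - 9 - 5: 7+20+6 = 33
2 - 6 - 7 - 9 - 5: 4+6+16+6 = 32
Cheapest is 2 - 6 - 7 - 9 - 5 at 32.
So from 2 the first move is to 6.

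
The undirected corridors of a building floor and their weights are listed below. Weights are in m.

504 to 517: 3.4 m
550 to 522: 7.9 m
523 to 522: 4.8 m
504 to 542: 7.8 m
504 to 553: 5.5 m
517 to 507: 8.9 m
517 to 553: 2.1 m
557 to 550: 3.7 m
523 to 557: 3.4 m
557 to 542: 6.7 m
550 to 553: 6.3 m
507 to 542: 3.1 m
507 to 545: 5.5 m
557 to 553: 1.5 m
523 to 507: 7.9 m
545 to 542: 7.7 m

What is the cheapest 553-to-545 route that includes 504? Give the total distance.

Best 553 to 504: 553 → 504 costing 5.5
Shortest 504→545: 504 → 542 → 545 = 15.5
Total via 504: 5.5 + 15.5 = 21 m.

21 m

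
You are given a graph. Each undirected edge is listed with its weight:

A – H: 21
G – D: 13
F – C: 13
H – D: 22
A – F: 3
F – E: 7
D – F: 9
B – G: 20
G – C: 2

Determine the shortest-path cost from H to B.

55

Running Dijkstra from H:
H: 0
A: 21  (via H)
D: 22  (via H)
F: 24  (via A)
E: 31  (via F)
G: 35  (via D)
C: 37  (via F)
B: 55  (via G)
Shortest route: H → D → G → B = 55.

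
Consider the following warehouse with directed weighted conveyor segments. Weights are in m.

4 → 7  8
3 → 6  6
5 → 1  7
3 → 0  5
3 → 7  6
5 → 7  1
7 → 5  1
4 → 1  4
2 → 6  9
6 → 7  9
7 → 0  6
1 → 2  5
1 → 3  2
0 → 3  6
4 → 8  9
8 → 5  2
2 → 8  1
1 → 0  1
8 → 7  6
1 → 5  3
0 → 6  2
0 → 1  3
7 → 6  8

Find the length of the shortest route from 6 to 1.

17 m

Settle nodes by increasing distance from 6:
6: 0
7: 9  (via 6)
5: 10  (via 7)
0: 15  (via 7)
1: 17  (via 5)
Shortest route: 6 → 7 → 5 → 1 = 17 m.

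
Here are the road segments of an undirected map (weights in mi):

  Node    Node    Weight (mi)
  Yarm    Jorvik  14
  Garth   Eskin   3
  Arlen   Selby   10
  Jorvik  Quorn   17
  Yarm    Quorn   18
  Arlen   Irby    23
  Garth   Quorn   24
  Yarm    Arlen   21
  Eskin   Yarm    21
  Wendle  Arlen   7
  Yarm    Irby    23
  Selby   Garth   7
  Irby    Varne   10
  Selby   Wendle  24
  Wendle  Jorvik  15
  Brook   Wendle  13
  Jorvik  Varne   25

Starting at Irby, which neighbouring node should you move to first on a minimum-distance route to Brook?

Enumerating some paths:
Irby → Arlen → Wendle → Brook: 23+7+13 = 43
Irby → Varne → Jorvik → Wendle → Brook: 10+25+15+13 = 63
Irby → Yarm → Arlen → Wendle → Brook: 23+21+7+13 = 64
Cheapest is Irby → Arlen → Wendle → Brook at 43 mi.
So from Irby the first move is to Arlen.

Arlen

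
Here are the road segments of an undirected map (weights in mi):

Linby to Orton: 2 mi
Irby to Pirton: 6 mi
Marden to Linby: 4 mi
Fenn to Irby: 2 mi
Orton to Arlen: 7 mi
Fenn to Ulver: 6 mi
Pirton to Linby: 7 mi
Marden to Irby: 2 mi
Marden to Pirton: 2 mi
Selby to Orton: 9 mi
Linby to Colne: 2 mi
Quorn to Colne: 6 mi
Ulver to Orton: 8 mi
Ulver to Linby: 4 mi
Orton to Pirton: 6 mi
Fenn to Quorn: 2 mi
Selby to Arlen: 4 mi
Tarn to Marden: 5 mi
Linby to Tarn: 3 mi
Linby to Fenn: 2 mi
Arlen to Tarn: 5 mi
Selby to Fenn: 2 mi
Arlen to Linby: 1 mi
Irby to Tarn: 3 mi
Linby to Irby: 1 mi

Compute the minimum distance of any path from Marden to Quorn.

6 mi

Candidate routes:
Marden → Irby → Fenn → Quorn: 2+2+2 = 6
Marden → Irby → Linby → Fenn → Quorn: 2+1+2+2 = 7
Cheapest is Marden → Irby → Fenn → Quorn at 6 mi.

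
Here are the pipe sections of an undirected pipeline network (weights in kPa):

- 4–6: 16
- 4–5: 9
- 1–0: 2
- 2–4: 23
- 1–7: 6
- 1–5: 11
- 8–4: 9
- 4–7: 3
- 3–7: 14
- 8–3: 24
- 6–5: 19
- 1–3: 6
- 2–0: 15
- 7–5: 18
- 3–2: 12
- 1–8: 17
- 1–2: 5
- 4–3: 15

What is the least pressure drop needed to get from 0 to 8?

Enumerating some paths:
0 → 1 → 7 → 4 → 8: 2+6+3+9 = 20
0 → 1 → 5 → 4 → 8: 2+11+9+9 = 31
0 → 1 → 3 → 8: 2+6+24 = 32
0 → 1 → 8: 2+17 = 19
Cheapest is 0 → 1 → 8 at 19 kPa.

19 kPa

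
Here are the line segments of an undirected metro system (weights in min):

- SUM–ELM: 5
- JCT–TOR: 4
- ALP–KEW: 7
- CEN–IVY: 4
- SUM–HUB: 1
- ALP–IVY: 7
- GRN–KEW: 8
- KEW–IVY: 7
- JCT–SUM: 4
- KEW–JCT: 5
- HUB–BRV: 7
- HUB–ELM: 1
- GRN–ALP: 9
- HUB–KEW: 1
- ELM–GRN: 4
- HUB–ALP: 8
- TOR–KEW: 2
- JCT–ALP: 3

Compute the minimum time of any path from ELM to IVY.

Running Dijkstra from ELM:
ELM: 0
HUB: 1  (via ELM)
SUM: 2  (via HUB)
KEW: 2  (via HUB)
GRN: 4  (via ELM)
TOR: 4  (via KEW)
JCT: 6  (via SUM)
BRV: 8  (via HUB)
ALP: 9  (via HUB)
IVY: 9  (via KEW)
Shortest route: ELM → HUB → KEW → IVY = 9 min.

9 min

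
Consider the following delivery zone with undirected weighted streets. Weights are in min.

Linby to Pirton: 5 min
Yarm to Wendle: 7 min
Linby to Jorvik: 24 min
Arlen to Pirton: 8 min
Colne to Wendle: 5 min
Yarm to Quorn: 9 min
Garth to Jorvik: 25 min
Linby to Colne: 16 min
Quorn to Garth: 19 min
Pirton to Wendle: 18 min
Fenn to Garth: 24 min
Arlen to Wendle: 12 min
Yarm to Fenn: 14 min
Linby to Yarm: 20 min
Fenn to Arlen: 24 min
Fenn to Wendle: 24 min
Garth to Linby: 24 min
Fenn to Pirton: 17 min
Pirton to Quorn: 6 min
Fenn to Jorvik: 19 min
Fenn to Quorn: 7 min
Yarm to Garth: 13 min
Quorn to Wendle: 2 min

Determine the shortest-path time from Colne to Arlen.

17 min

Settle nodes by increasing distance from Colne:
Colne: 0
Wendle: 5  (via Colne)
Quorn: 7  (via Wendle)
Yarm: 12  (via Wendle)
Pirton: 13  (via Quorn)
Fenn: 14  (via Quorn)
Linby: 16  (via Colne)
Arlen: 17  (via Wendle)
Shortest route: Colne–Wendle–Arlen = 17 min.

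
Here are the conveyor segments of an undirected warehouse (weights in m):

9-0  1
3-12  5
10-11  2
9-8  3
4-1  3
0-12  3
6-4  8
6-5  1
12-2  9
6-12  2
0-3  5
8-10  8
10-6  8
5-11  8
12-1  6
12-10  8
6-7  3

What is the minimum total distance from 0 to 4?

12 m

Settle nodes by increasing distance from 0:
0: 0
9: 1  (via 0)
12: 3  (via 0)
8: 4  (via 9)
3: 5  (via 0)
6: 5  (via 12)
5: 6  (via 6)
7: 8  (via 6)
1: 9  (via 12)
10: 11  (via 12)
2: 12  (via 12)
4: 12  (via 1)
Shortest route: 0 → 12 → 1 → 4 = 12 m.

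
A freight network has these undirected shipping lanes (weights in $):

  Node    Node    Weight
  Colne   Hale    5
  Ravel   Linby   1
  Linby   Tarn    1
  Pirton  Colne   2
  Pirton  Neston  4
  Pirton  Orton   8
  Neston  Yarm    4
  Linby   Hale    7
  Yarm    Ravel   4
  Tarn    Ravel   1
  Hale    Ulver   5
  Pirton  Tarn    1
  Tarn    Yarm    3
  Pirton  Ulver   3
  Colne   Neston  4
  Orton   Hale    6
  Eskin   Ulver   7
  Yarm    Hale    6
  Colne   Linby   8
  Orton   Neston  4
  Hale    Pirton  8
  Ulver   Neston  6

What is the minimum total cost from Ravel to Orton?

Running Dijkstra from Ravel:
Ravel: 0
Linby: 1  (via Ravel)
Tarn: 1  (via Ravel)
Pirton: 2  (via Tarn)
Yarm: 4  (via Ravel)
Colne: 4  (via Pirton)
Ulver: 5  (via Pirton)
Neston: 6  (via Pirton)
Hale: 8  (via Linby)
Orton: 10  (via Pirton)
Shortest route: Ravel–Tarn–Pirton–Orton = $10.

$10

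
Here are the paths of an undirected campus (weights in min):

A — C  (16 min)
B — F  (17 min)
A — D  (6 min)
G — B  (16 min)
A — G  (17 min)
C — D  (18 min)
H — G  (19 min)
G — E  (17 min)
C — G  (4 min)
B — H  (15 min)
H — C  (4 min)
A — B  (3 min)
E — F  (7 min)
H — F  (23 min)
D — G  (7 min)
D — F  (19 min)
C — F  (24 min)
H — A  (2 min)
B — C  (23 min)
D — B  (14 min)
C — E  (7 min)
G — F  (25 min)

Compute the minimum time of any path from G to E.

11 min

Candidate routes:
G → E: 17 = 17
G → C → E: 4+7 = 11
G → D → A → H → C → E: 7+6+2+4+7 = 26
Cheapest is G → C → E at 11 min.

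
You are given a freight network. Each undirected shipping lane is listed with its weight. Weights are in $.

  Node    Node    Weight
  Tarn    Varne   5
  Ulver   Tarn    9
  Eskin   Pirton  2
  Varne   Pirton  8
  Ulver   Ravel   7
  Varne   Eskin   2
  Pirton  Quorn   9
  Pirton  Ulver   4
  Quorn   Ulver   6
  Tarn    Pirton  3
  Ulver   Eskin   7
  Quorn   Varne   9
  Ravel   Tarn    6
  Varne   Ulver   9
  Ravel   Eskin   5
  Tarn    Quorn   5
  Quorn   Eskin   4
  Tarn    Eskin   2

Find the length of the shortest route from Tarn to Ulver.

$7

Settle nodes by increasing distance from Tarn:
Tarn: 0
Eskin: 2  (via Tarn)
Pirton: 3  (via Tarn)
Varne: 4  (via Eskin)
Quorn: 5  (via Tarn)
Ravel: 6  (via Tarn)
Ulver: 7  (via Pirton)
Shortest route: Tarn–Pirton–Ulver = $7.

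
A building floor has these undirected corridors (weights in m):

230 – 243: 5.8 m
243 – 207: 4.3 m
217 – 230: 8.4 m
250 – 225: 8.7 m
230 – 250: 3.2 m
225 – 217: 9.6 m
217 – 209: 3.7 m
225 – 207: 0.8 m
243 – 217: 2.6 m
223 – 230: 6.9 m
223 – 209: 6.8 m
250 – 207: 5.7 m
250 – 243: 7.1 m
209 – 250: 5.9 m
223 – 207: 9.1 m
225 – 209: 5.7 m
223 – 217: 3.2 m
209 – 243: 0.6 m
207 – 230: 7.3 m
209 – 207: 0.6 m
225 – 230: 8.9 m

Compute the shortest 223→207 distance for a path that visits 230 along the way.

Shortest 223→230: 223–230 = 6.9
Best 230 to 207: 230–243–209–207 costing 7
Total via 230: 6.9 + 7 = 13.9 m.

13.9 m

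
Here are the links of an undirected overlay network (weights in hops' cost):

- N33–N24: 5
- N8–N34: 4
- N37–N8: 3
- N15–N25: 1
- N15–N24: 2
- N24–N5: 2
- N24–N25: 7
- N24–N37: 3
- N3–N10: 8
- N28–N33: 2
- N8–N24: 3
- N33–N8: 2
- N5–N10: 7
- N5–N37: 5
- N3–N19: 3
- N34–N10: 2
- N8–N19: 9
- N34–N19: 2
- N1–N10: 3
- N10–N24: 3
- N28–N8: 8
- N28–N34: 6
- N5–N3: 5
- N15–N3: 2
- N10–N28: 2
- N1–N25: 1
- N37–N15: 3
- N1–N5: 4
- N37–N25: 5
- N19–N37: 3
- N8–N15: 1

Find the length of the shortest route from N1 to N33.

5 hops' cost

Shortest distances from N1:
N1: 0
N25: 1  (via N1)
N15: 2  (via N25)
N10: 3  (via N1)
N8: 3  (via N15)
N3: 4  (via N15)
N24: 4  (via N15)
N5: 4  (via N1)
N28: 5  (via N10)
N33: 5  (via N8)
Shortest route: N1 → N25 → N15 → N8 → N33 = 5 hops' cost.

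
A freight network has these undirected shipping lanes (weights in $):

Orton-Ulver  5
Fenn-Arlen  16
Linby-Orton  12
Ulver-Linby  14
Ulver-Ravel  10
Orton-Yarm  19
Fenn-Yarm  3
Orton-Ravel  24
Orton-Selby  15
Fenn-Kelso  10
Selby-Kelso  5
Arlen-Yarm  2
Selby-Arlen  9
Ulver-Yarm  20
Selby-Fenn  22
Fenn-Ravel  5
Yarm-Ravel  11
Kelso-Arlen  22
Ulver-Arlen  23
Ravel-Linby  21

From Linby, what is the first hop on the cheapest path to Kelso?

Orton

Enumerating some paths:
Linby - Orton - Selby - Kelso: 12+15+5 = 32
Linby - Ravel - Fenn - Kelso: 21+5+10 = 36
The minimum is $32 via Linby - Orton - Selby - Kelso.
So from Linby the first move is to Orton.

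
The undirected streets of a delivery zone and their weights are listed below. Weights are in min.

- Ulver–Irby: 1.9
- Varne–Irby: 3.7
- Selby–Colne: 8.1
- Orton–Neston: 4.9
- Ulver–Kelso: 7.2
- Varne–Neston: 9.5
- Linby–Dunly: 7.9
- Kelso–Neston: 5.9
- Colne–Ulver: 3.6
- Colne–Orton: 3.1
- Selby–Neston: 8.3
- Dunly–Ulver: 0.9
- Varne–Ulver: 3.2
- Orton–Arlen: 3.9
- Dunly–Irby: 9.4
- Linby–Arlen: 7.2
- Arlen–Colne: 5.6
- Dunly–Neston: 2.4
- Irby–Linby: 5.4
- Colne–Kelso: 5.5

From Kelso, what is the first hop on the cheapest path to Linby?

Ulver

Enumerating some paths:
Kelso → Ulver → Dunly → Linby: 7.2+0.9+7.9 = 16
Kelso → Ulver → Irby → Linby: 7.2+1.9+5.4 = 14.5
Kelso → Neston → Dunly → Linby: 5.9+2.4+7.9 = 16.2
Cheapest is Kelso → Ulver → Irby → Linby at 14.5 min.
So from Kelso the first move is to Ulver.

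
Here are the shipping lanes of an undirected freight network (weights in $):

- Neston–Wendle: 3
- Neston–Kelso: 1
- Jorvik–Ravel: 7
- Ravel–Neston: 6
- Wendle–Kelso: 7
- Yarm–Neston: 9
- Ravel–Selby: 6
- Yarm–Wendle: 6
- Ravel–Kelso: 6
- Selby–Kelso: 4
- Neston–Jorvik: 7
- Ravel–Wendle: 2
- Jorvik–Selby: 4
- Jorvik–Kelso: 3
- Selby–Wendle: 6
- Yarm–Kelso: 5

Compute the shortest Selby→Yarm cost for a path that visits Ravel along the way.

$14

Best Selby to Ravel: Selby–Ravel costing 6
Best Ravel to Yarm: Ravel–Wendle–Yarm costing 8
Total via Ravel: 6 + 8 = $14.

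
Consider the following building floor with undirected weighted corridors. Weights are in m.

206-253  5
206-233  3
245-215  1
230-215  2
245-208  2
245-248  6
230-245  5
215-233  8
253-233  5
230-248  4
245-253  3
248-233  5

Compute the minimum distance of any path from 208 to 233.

10 m

Compare a few routes:
208 - 245 - 215 - 233: 2+1+8 = 11
208 - 245 - 253 - 233: 2+3+5 = 10
Cheapest is 208 - 245 - 253 - 233 at 10 m.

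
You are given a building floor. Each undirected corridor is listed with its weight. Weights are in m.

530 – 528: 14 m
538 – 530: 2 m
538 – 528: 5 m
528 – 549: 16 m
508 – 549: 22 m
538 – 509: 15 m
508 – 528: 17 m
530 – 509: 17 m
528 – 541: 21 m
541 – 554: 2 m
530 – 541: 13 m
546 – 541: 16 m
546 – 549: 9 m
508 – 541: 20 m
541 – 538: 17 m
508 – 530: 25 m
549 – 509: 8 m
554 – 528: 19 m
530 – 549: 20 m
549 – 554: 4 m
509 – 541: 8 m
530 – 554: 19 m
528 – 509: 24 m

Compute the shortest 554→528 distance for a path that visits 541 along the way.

22 m

Shortest 554→541: 554–541 = 2
Best 541 to 528: 541–530–538–528 costing 20
Total via 541: 2 + 20 = 22 m.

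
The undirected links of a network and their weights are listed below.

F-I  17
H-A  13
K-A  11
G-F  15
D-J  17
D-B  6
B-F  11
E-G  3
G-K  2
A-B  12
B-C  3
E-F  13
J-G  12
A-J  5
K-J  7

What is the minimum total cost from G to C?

Compare a few routes:
G–K–A–B–C: 2+11+12+3 = 28
G–K–J–A–B–C: 2+7+5+12+3 = 29
G–F–B–C: 15+11+3 = 29
G–E–F–B–C: 3+13+11+3 = 30
Cheapest is G–K–A–B–C at 28.

28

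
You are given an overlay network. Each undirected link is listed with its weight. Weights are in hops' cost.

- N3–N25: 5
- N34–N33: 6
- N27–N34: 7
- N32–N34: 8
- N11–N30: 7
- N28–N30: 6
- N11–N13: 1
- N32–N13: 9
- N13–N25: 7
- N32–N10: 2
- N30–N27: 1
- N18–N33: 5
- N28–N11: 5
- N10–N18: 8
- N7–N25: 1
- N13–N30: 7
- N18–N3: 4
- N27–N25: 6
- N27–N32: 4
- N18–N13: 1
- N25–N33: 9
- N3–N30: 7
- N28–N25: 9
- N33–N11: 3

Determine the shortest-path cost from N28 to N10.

13 hops' cost

Settle nodes by increasing distance from N28:
N28: 0
N11: 5  (via N28)
N30: 6  (via N28)
N13: 6  (via N11)
N27: 7  (via N30)
N18: 7  (via N13)
N33: 8  (via N11)
N25: 9  (via N28)
N7: 10  (via N25)
N32: 11  (via N27)
N3: 11  (via N18)
N10: 13  (via N32)
Shortest route: N28–N30–N27–N32–N10 = 13 hops' cost.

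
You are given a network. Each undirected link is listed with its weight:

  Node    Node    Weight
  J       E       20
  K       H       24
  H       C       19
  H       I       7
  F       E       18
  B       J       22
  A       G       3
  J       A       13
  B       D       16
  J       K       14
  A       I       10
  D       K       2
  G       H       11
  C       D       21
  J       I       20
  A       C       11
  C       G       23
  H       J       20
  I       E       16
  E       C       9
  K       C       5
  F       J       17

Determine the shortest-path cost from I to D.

28

Candidate routes:
I–H–C–K–D: 7+19+5+2 = 33
I–E–C–K–D: 16+9+5+2 = 32
I–A–C–K–D: 10+11+5+2 = 28
The minimum is 28 via I–A–C–K–D.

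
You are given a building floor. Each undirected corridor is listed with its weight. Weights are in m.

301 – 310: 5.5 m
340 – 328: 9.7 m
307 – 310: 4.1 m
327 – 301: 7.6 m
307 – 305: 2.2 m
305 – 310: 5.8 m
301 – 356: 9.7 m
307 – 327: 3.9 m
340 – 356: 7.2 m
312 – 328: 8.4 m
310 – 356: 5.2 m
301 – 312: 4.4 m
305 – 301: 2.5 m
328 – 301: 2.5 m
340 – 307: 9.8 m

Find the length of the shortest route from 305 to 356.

Compare a few routes:
305–307–310–356: 2.2+4.1+5.2 = 11.5
305–301–356: 2.5+9.7 = 12.2
305–310–356: 5.8+5.2 = 11
The minimum is 11 m via 305–310–356.

11 m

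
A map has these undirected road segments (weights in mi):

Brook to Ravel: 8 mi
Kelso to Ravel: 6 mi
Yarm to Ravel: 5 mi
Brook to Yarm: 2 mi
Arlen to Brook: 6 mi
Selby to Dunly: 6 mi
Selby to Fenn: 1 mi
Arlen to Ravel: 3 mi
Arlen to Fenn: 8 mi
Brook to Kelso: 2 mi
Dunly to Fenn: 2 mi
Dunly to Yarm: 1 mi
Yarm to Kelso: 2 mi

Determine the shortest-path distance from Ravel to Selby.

Running Dijkstra from Ravel:
Ravel: 0
Arlen: 3  (via Ravel)
Yarm: 5  (via Ravel)
Dunly: 6  (via Yarm)
Kelso: 6  (via Ravel)
Brook: 7  (via Yarm)
Fenn: 8  (via Dunly)
Selby: 9  (via Fenn)
Shortest route: Ravel → Yarm → Dunly → Fenn → Selby = 9 mi.

9 mi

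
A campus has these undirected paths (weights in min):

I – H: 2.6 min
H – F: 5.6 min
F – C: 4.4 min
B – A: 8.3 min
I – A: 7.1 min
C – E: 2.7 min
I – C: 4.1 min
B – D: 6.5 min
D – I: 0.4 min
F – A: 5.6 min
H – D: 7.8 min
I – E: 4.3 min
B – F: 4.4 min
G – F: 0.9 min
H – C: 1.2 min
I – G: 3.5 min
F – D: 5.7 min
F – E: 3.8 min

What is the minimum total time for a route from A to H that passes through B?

17.8 min

Best A to B: A–B costing 8.3
Shortest B→H: B–D–I–H = 9.5
Total via B: 8.3 + 9.5 = 17.8 min.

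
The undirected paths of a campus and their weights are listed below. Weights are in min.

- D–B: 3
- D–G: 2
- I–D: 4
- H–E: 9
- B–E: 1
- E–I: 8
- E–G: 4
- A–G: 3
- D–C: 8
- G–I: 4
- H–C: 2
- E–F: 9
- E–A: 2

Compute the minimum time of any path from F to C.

20 min

Settle nodes by increasing distance from F:
F: 0
E: 9  (via F)
B: 10  (via E)
A: 11  (via E)
D: 13  (via B)
G: 13  (via E)
I: 17  (via E)
H: 18  (via E)
C: 20  (via H)
Shortest route: F → E → H → C = 20 min.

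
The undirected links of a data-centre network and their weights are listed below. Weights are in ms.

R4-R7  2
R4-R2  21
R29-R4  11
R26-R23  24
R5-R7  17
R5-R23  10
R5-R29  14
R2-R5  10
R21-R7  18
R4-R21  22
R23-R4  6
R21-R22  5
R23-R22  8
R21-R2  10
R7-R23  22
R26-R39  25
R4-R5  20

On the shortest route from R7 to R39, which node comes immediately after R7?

R4

Enumerating some paths:
R7 - R4 - R23 - R26 - R39: 2+6+24+25 = 57
R7 - R21 - R22 - R23 - R26 - R39: 18+5+8+24+25 = 80
R7 - R5 - R23 - R26 - R39: 17+10+24+25 = 76
R7 - R23 - R26 - R39: 22+24+25 = 71
The minimum is 57 ms via R7 - R4 - R23 - R26 - R39.
So from R7 the first move is to R4.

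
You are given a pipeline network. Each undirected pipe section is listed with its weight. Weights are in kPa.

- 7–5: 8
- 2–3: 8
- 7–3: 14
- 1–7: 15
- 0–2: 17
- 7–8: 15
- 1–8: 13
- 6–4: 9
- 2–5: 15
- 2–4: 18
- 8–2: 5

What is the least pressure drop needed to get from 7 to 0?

Compare a few routes:
7–3–2–0: 14+8+17 = 39
7–5–2–0: 8+15+17 = 40
7–8–2–0: 15+5+17 = 37
7–1–8–2–0: 15+13+5+17 = 50
The minimum is 37 kPa via 7–8–2–0.

37 kPa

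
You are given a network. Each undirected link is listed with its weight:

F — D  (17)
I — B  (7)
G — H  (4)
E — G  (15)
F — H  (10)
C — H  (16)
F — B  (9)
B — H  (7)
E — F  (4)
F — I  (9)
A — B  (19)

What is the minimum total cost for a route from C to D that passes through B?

Best C to B: C–H–B costing 23
Best B to D: B–F–D costing 26
Total via B: 23 + 26 = 49.

49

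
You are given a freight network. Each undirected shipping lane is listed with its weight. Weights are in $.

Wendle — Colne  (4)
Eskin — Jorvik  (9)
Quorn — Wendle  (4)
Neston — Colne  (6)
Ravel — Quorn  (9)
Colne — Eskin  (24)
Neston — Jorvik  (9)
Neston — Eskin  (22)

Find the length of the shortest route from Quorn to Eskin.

$32

Settle nodes by increasing distance from Quorn:
Quorn: 0
Wendle: 4  (via Quorn)
Colne: 8  (via Wendle)
Ravel: 9  (via Quorn)
Neston: 14  (via Colne)
Jorvik: 23  (via Neston)
Eskin: 32  (via Colne)
Shortest route: Quorn → Wendle → Colne → Eskin = $32.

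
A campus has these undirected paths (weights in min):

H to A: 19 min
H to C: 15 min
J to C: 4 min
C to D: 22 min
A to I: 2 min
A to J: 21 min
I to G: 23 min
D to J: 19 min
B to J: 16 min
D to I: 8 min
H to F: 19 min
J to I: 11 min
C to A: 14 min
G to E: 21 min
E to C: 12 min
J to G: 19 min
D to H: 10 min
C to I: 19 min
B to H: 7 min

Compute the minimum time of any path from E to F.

Running Dijkstra from E:
E: 0
C: 12  (via E)
J: 16  (via C)
G: 21  (via E)
A: 26  (via C)
H: 27  (via C)
I: 27  (via J)
B: 32  (via J)
D: 34  (via C)
F: 46  (via H)
Shortest route: E → C → H → F = 46 min.

46 min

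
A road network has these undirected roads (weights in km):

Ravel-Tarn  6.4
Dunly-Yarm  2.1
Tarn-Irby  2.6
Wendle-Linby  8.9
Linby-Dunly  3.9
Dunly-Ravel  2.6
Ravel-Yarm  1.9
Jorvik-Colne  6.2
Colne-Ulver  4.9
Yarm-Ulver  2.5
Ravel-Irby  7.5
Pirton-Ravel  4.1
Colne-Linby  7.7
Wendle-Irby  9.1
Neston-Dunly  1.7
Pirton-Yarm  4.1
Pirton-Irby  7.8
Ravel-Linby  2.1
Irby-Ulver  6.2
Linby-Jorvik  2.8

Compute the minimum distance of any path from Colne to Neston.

Candidate routes:
Colne - Linby - Dunly - Neston: 7.7+3.9+1.7 = 13.3
Colne - Ulver - Yarm - Ravel - Dunly - Neston: 4.9+2.5+1.9+2.6+1.7 = 13.6
Colne - Ulver - Yarm - Dunly - Neston: 4.9+2.5+2.1+1.7 = 11.2
Colne - Linby - Ravel - Dunly - Neston: 7.7+2.1+2.6+1.7 = 14.1
The minimum is 11.2 km via Colne - Ulver - Yarm - Dunly - Neston.

11.2 km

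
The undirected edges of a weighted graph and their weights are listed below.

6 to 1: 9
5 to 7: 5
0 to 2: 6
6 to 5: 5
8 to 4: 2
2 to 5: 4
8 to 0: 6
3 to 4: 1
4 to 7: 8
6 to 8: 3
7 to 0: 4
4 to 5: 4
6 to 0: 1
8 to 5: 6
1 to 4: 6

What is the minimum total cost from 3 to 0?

Candidate routes:
3–4–5–6–0: 1+4+5+1 = 11
3–4–8–0: 1+2+6 = 9
3–4–7–0: 1+8+4 = 13
3–4–8–6–0: 1+2+3+1 = 7
Cheapest is 3–4–8–6–0 at 7.

7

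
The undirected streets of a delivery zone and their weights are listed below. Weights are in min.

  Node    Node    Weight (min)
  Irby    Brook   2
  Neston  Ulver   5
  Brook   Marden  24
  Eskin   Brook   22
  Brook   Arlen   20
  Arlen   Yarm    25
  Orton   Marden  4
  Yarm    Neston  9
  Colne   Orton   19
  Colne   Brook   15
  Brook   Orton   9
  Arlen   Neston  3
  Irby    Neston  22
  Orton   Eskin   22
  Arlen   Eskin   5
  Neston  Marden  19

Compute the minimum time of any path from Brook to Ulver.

28 min

Shortest distances from Brook:
Brook: 0
Irby: 2  (via Brook)
Orton: 9  (via Brook)
Marden: 13  (via Orton)
Colne: 15  (via Brook)
Arlen: 20  (via Brook)
Eskin: 22  (via Brook)
Neston: 23  (via Arlen)
Ulver: 28  (via Neston)
Shortest route: Brook–Arlen–Neston–Ulver = 28 min.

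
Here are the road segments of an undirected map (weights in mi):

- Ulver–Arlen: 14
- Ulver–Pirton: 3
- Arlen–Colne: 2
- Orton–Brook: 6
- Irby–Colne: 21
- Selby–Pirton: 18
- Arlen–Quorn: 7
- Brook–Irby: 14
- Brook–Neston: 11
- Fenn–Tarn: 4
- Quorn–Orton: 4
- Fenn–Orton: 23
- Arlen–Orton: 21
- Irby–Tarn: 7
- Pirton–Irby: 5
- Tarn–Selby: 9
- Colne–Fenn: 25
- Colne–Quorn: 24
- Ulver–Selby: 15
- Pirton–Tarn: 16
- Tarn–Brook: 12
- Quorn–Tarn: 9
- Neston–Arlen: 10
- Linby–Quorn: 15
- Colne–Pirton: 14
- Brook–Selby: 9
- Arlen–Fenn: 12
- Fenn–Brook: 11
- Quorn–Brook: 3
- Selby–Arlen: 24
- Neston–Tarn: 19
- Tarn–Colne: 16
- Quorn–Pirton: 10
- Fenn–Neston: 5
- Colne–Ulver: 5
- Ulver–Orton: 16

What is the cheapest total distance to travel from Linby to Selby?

Running Dijkstra from Linby:
Linby: 0
Quorn: 15  (via Linby)
Brook: 18  (via Quorn)
Orton: 19  (via Quorn)
Arlen: 22  (via Quorn)
Colne: 24  (via Arlen)
Tarn: 24  (via Quorn)
Pirton: 25  (via Quorn)
Selby: 27  (via Brook)
Shortest route: Linby–Quorn–Brook–Selby = 27 mi.

27 mi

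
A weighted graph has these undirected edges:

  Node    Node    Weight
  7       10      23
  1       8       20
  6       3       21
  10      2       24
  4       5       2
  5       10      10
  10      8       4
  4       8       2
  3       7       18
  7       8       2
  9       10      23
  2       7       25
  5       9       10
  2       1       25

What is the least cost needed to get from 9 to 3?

34

Compare a few routes:
9 → 10 → 8 → 7 → 3: 23+4+2+18 = 47
9 → 5 → 10 → 8 → 7 → 3: 10+10+4+2+18 = 44
9 → 5 → 4 → 8 → 7 → 3: 10+2+2+2+18 = 34
The minimum is 34 via 9 → 5 → 4 → 8 → 7 → 3.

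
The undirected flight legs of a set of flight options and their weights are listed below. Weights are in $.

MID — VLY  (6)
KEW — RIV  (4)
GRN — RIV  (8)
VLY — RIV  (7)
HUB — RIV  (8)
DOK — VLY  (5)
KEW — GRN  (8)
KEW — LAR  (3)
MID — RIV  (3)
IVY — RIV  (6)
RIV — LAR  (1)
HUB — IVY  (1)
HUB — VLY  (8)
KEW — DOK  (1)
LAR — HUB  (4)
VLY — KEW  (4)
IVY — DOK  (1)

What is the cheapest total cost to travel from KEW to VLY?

$4

Shortest distances from KEW:
KEW: 0
DOK: 1  (via KEW)
IVY: 2  (via DOK)
LAR: 3  (via KEW)
HUB: 3  (via IVY)
RIV: 4  (via KEW)
VLY: 4  (via KEW)
Shortest route: KEW → VLY = $4.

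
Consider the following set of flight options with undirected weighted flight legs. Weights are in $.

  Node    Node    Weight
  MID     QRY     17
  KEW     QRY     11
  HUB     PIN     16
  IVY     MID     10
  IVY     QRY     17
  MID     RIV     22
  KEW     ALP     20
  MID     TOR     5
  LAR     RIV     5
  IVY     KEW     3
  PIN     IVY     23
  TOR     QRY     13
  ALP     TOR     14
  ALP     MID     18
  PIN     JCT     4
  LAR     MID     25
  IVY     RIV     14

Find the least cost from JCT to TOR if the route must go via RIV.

Shortest JCT→RIV: JCT–PIN–IVY–RIV = 41
Shortest RIV→TOR: RIV–MID–TOR = 27
Total via RIV: 41 + 27 = $68.

$68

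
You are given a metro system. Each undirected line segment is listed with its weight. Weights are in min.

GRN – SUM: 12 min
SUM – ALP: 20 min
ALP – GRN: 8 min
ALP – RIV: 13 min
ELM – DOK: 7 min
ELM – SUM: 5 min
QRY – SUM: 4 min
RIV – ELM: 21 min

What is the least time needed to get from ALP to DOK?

Running Dijkstra from ALP:
ALP: 0
GRN: 8  (via ALP)
RIV: 13  (via ALP)
SUM: 20  (via ALP)
QRY: 24  (via SUM)
ELM: 25  (via SUM)
DOK: 32  (via ELM)
Shortest route: ALP → SUM → ELM → DOK = 32 min.

32 min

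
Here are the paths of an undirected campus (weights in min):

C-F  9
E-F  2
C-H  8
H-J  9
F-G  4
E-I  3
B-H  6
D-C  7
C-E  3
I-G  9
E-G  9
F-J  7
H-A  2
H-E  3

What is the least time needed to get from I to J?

12 min

Settle nodes by increasing distance from I:
I: 0
E: 3  (via I)
F: 5  (via E)
C: 6  (via E)
H: 6  (via E)
A: 8  (via H)
G: 9  (via I)
B: 12  (via H)
J: 12  (via F)
Shortest route: I → E → F → J = 12 min.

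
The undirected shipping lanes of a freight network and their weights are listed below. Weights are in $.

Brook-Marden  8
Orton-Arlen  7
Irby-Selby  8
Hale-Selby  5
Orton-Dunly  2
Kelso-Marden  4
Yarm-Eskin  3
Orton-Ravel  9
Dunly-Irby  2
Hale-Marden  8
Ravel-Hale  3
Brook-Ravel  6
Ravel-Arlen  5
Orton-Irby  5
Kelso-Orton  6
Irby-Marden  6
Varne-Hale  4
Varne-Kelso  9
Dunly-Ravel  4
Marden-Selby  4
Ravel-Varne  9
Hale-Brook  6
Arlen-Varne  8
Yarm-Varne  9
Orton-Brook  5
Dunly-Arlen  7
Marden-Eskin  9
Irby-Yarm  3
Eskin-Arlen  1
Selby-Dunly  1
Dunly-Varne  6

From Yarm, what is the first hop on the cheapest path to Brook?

Irby

Candidate routes:
Yarm - Irby - Dunly - Orton - Brook: 3+2+2+5 = 12
Yarm - Irby - Orton - Brook: 3+5+5 = 13
Yarm - Irby - Dunly - Ravel - Brook: 3+2+4+6 = 15
Yarm - Eskin - Arlen - Ravel - Brook: 3+1+5+6 = 15
The minimum is $12 via Yarm - Irby - Dunly - Orton - Brook.
So from Yarm the first move is to Irby.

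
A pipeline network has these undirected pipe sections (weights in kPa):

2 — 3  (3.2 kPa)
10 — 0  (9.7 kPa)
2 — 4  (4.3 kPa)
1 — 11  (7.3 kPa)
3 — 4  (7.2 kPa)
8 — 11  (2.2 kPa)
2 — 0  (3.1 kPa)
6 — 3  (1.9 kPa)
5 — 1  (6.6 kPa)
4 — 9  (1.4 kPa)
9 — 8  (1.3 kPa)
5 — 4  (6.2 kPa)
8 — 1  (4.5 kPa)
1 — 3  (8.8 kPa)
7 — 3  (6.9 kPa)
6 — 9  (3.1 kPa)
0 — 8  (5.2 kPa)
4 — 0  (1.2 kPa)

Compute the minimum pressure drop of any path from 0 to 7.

13.2 kPa

Shortest distances from 0:
0: 0
4: 1.2  (via 0)
9: 2.6  (via 4)
2: 3.1  (via 0)
8: 3.9  (via 9)
6: 5.7  (via 9)
11: 6.1  (via 8)
3: 6.3  (via 2)
5: 7.4  (via 4)
1: 8.4  (via 8)
10: 9.7  (via 0)
7: 13.2  (via 3)
Shortest route: 0–2–3–7 = 13.2 kPa.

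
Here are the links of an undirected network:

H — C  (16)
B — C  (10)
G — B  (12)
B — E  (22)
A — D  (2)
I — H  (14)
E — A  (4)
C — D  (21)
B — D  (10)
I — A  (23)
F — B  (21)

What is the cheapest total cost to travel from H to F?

47

Running Dijkstra from H:
H: 0
I: 14  (via H)
C: 16  (via H)
B: 26  (via C)
D: 36  (via B)
A: 37  (via I)
G: 38  (via B)
E: 41  (via A)
F: 47  (via B)
Shortest route: H → C → B → F = 47.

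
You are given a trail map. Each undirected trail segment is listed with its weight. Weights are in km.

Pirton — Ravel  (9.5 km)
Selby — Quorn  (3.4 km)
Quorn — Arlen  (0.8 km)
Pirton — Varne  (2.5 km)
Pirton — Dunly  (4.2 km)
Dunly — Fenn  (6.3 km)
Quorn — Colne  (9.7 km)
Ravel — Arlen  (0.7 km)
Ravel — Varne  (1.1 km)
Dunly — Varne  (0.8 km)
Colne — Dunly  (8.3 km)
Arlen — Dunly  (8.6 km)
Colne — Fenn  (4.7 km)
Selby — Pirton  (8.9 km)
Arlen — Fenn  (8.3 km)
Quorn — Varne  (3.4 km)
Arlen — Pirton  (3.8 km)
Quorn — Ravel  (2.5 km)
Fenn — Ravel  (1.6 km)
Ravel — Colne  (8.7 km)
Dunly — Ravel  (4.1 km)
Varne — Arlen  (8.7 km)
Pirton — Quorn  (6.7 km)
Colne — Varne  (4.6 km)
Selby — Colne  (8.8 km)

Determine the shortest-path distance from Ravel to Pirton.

Candidate routes:
Ravel → Varne → Dunly → Pirton: 1.1+0.8+4.2 = 6.1
Ravel → Arlen → Pirton: 0.7+3.8 = 4.5
Ravel → Varne → Pirton: 1.1+2.5 = 3.6
The minimum is 3.6 km via Ravel → Varne → Pirton.

3.6 km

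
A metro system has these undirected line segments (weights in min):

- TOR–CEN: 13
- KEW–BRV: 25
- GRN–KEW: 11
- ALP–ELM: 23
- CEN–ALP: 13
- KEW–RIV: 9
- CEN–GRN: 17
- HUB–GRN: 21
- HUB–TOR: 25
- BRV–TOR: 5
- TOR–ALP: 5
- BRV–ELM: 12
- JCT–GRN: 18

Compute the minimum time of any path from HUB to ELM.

42 min

Shortest distances from HUB:
HUB: 0
GRN: 21  (via HUB)
TOR: 25  (via HUB)
BRV: 30  (via TOR)
ALP: 30  (via TOR)
KEW: 32  (via GRN)
CEN: 38  (via GRN)
JCT: 39  (via GRN)
RIV: 41  (via KEW)
ELM: 42  (via BRV)
Shortest route: HUB → TOR → BRV → ELM = 42 min.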